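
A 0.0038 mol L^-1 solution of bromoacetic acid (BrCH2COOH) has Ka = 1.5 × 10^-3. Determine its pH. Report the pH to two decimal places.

BrCH2COOH ⇌ BrCH2COO- + H+
Let x = [H+] at equilibrium. Ka = x²/(0.0038 − x).
The 5% rule fails; solving x² + Ka·x − Ka·C₀ = 0 exactly:
x = (−Ka + √(Ka² + 4·Ka·C₀))/2 = 1.75 × 10^-3 M
pH = −log(1.75 × 10^-3) = 2.76

pH = 2.76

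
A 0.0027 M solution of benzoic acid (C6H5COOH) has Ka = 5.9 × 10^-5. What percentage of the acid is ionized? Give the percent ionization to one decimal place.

13.7%

C6H5COOH ⇌ C6H5COO- + H+; let x = [H+] at equilibrium.
Ka = x²/(C₀ − x); solving the quadratic gives x = 3.71 × 10^-4 M.
Fraction ionized = 3.71 × 10^-4 / 0.0027 = 0.1374 → 13.7%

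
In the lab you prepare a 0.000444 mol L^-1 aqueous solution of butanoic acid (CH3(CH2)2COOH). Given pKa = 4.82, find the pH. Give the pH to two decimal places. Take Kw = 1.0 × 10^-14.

CH3(CH2)2COOH ⇌ CH3(CH2)2COO- + H+
Ka = 10^(−4.82) = 1.51 × 10^-5
Ka = [H+]²/(0.000444 − [H+]) = 1.51 × 10^-5
[H+] is not negligible relative to C₀; solve [H+]² + 1.51e-05·[H+] − 6.7e-09 = 0.
[H+] = (−Ka + √(Ka² + 4·Ka·C₀))/2 = 7.47 × 10^-5 M
pH = −log(7.47 × 10^-5) = 4.13

pH = 4.13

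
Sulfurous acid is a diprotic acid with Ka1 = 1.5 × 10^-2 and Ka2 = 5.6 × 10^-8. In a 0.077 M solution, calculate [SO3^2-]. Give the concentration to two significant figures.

5.6 × 10^-8 M

First ionization gives [H+] ≈ [HSO3-] = 2.73 × 10^-2 M.
Second step: Ka2 = [H+][SO3^2-]/[HSO3-] ≈ [SO3^2-] (since [H+] ≈ [HSO3-]).
So [SO3^2-] ≈ Ka2.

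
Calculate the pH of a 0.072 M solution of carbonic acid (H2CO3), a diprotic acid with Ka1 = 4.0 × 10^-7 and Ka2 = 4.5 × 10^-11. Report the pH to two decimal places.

Since Ka1 ≫ Ka2, the first ionization dominates [H+].
Ka1 = x²/(0.072 − x) = 4.0 × 10^-7
x ≈ √(4.0 × 10^-7 × 0.072) = 1.70 × 10^-4 M
pH = −log(1.70 × 10^-4) = 3.77

pH = 3.77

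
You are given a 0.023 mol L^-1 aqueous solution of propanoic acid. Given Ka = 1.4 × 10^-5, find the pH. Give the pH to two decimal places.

pH = 3.25

CH3CH2COOH ⇌ CH3CH2COO- + H+
Ka = [H+]²/(0.023 − [H+]) = 1.4 × 10^-5
Assume [H+] ≪ 0.023: [H+] ≈ √(1.4 × 10^-5 × 0.023) = 5.67 × 10^-4 M
pH = −log(5.67 × 10^-4) = 3.25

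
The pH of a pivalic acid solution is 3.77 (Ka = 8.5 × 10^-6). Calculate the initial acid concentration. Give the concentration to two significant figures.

C₀ = 3.6 × 10^-3 M

[H+] = 10^(-3.77) = 1.70 × 10^-4 M = x
Ka = x²/(C₀ − x) ⇒ C₀ = x + x²/Ka
C₀ = 1.70 × 10^-4 + (1.70 × 10^-4)²/(8.5 × 10^-6) = 3.57 × 10^-3 M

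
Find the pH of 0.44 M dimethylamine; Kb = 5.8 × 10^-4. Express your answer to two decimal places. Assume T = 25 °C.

pH = 12.20

(CH3)2NH + H2O ⇌ (CH3)2NH2+ + OH-
Kb = x²/(0.44 − x) = 5.8 × 10^-4
Since Kb ≪ C₀, x ≈ √(Kb·C₀) = 1.60 × 10^-2 M.
pOH = −log(1.60 × 10^-2) = 1.80; pH = 14.00 − 1.80 = 12.20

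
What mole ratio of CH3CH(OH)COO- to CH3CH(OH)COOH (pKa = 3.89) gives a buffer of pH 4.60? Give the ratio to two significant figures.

pH = pKa + log(r) ⇒ log(r) = 4.60 − 3.89 = +0.71
r = [CH3CH(OH)COO-]/[CH3CH(OH)COOH] = 10^(+0.71) = 5.13

ratio = 5.1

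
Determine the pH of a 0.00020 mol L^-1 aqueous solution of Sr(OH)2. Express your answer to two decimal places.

pH = 10.60

Sr(OH)2 is a strong base (each formula unit releases 2 OH-); [OH-] = 0.0004 M.
pOH = -log(0.0004) = 3.40
pH = 14.00 - 3.40 = 10.60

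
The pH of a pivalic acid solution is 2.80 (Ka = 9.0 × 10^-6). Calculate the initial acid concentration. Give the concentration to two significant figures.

[H+] = 10^(-2.80) = 1.58 × 10^-3 M = x
Ka = x²/(C₀ − x) ⇒ C₀ = x + x²/Ka
C₀ = 1.58 × 10^-3 + (1.58 × 10^-3)²/(9.0 × 10^-6) = 2.79 × 10^-1 M

C₀ = 2.8 × 10^-1 M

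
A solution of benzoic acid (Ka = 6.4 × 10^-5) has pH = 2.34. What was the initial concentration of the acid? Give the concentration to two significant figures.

[H+] = 10^(-2.34) = 4.57 × 10^-3 M = x
Ka = x²/(C₀ − x) ⇒ C₀ = x + x²/Ka
C₀ = 4.57 × 10^-3 + (4.57 × 10^-3)²/(6.4 × 10^-5) = 3.31 × 10^-1 M

C₀ = 3.3 × 10^-1 M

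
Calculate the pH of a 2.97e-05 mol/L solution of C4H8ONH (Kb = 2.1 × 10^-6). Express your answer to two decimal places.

C4H8ONH + H2O ⇌ C4H8ONH2+ + OH-
Kb = x²/(2.97e-05 − x) = 2.1 × 10^-6
Here C₀/Kb ≈ 14.1, so the small-x approximation fails. Use the quadratic:
x = [−2.1e-06 + √(2.1e-06² + 2.49e-10)]/2 = 6.92 × 10^-6 M
pOH = −log(6.92 × 10^-6) = 5.16; pH = 14.00 − 5.16 = 8.84

pH = 8.84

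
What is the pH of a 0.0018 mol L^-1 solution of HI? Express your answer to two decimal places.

pH = 2.74

HI is a strong acid and dissociates completely, so [H+] = 0.0018 M.
pH = -log(0.0018) = 2.74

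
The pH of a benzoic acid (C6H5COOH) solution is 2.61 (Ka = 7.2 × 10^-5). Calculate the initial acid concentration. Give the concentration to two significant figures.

C₀ = 8.6 × 10^-2 M

[H+] = 10^(-2.61) = 2.45 × 10^-3 M = x
Ka = x²/(C₀ − x) ⇒ C₀ = x + x²/Ka
C₀ = 2.45 × 10^-3 + (2.45 × 10^-3)²/(7.2 × 10^-5) = 8.58 × 10^-2 M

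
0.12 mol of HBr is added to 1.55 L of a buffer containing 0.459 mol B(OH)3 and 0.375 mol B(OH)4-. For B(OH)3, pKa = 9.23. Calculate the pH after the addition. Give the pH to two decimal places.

Added H+ converts B(OH)4- to B(OH)3: B(OH)3 → 0.579 mol, B(OH)4- → 0.255 mol.
pH = pKa + log([A⁻]/[HA]) = 9.23 + log(0.255/0.579) = 9.23 -0.356

pH = 8.87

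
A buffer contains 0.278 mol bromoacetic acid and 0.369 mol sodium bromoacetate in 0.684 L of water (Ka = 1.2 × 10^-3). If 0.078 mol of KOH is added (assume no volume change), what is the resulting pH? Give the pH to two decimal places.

OH- converts BrCH2COOH to BrCH2COO-: BrCH2COOH → 0.2 mol, BrCH2COO- → 0.447 mol.
pKa = −log(1.2 × 10^-3) = 2.921
pH = pKa + log(n_BrCH2COO-/n_BrCH2COOH) = 2.921 + log(0.447/0.2) = 2.921 + (+0.349)

pH = 3.27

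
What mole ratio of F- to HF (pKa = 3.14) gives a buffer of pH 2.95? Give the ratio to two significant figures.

pH = pKa + log(r) ⇒ log(r) = 2.95 − 3.14 = -0.19
r = [F-]/[HF] = 10^(-0.19) = 0.646

ratio = 0.65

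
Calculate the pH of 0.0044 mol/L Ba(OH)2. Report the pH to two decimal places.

pH = 11.94

Ba(OH)2 is a strong base (each formula unit releases 2 OH-); [OH-] = 0.0088 M.
pOH = -log(0.0088) = 2.06
pH = 14.00 - 2.06 = 11.94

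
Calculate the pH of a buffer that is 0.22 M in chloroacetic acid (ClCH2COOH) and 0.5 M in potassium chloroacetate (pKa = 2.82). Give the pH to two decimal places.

Henderson–Hasselbalch: pH = pKa + log([ClCH2COO-]/[ClCH2COOH]) = 2.82 + log(0.5/0.22)
pH = 2.82 + (+0.357) = 3.18

pH = 3.18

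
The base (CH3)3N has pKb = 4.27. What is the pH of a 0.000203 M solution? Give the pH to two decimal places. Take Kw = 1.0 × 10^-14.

pH = 9.91

(CH3)3N + H2O ⇌ (CH3)3NH+ + OH-
Kb = 10^(−4.27) = 5.37 × 10^-5
Kb = [OH-]²/(0.000203 − [OH-]) = 5.37 × 10^-5
The 5% rule fails; solving [OH-]² + Kb·[OH-] − Kb·C₀ = 0 exactly:
[OH-] = [−5.37e-05 + √(5.37e-05² + 4.36e-08)]/2 = 8.10 × 10^-5 M
pOH = 4.09, so pH = 14.00 − pOH = 9.91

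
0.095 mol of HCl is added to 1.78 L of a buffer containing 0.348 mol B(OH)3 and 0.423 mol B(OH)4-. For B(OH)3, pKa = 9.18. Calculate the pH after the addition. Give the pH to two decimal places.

After neutralization: n(B(OH)3) = 0.443 mol, n(B(OH)4-) = 0.328 mol.
pH = pKa + log([A⁻]/[HA]) = 9.18 + log(0.328/0.443) = 9.18 -0.131

pH = 9.05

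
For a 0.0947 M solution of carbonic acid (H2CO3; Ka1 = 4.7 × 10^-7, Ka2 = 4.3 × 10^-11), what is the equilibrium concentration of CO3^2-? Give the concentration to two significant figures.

First ionization gives [H+] ≈ [HCO3-] = 2.11 × 10^-4 M.
Second step: Ka2 = [H+][CO3^2-]/[HCO3-] ≈ [CO3^2-] (since [H+] ≈ [HCO3-]).
So [CO3^2-] ≈ Ka2.

4.3 × 10^-11 M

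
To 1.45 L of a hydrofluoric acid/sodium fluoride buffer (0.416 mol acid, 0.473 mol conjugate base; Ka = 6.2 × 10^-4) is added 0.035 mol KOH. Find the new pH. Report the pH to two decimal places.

pH = 3.33

After neutralization: n(HF) = 0.381 mol, n(F-) = 0.508 mol.
pKa = −log(6.2 × 10^-4) = 3.208
pH = pKa + log(n_F-/n_HF) = 3.208 + log(0.508/0.381) = 3.208 + (+0.125)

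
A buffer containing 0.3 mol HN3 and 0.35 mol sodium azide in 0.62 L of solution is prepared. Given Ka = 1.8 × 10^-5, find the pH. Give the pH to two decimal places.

pH = 4.81

pKa = −log(1.8 × 10^-5) = 4.745
Henderson–Hasselbalch: pH = pKa + log([N3-]/[HN3]) = 4.745 + log(0.35/0.3)
pH = 4.745 + (+0.067) = 4.81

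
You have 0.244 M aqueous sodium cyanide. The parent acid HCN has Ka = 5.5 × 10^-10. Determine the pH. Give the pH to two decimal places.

pH = 11.32

CN- is the conjugate base of the weak acid HCN.
Kb = Kw/Ka = 1.0×10^-14 / 5.5 × 10^-10 = 1.82 × 10^-5
From the ICE table, Kb = [OH-]²/(0.244 − [OH-]) = 1.82 × 10^-5.
Neglecting [OH-] in the denominator: [OH-] = √(1.82 × 10^-5 × 0.244) = 2.11 × 10^-3 M
pOH = −log(2.11 × 10^-3) = 2.68; pH = 14.00 − 2.68 = 11.32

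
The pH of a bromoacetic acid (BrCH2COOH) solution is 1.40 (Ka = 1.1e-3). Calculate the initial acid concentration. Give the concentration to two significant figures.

C₀ = 1.5 M

[H+] = 10^(-1.40) = 3.98 × 10^-2 M = x
Ka = x²/(C₀ − x) ⇒ C₀ = x + x²/Ka
C₀ = 3.98 × 10^-2 + (3.98 × 10^-2)²/(1.1 × 10^-3) = 1.48 M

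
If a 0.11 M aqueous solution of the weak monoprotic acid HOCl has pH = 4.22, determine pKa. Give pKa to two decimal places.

[H+] = 10^(-4.22) = 6.03 × 10^-5 M
At equilibrium [HA] = 0.11 − 6.03 × 10^-5 = 1.10 × 10^-1 M
Ka = [H+][A-]/[HA] = (6.03 × 10^-5)² / 1.10 × 10^-1 = 3.31 × 10^-8
pKa = -log(3.31 × 10^-8) = 7.48

pKa = 7.48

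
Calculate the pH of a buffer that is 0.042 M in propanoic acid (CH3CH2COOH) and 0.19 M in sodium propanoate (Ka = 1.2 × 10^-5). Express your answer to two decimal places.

pH = 5.58

pKa = −log(1.2 × 10^-5) = 4.921
Using pH = pKa + log([base]/[acid]) with [base]/[acid] = 0.19/0.042:
pH = 4.921 + (+0.656) = 5.58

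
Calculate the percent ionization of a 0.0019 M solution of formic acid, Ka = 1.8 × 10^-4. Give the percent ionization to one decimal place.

26.4%

HCOOH ⇌ HCOO- + H+; let x = [H+] at equilibrium.
Solve x² + 0.00018x − 3.42e-07 = 0 → x = 5.02 × 10^-4 M
% ionization = x/C₀ × 100% = 5.02 × 10^-4/0.0019 × 100% = 26.4%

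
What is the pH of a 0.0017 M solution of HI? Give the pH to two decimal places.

pH = 2.77

HI is a strong acid and dissociates completely, so [H+] = 0.0017 M.
pH = -log(0.0017) = 2.77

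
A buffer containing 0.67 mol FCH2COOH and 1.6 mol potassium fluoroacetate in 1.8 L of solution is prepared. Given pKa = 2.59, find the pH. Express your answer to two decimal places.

Using pH = pKa + log([base]/[acid]) with [base]/[acid] = 1.6/0.67:
pH = 2.59 + (+0.378) = 2.97

pH = 2.97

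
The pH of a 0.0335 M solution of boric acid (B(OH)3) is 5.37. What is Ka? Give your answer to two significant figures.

Ka = 5.4 × 10^-10

[H+] = 10^(-5.37) = 4.27 × 10^-6 M
At equilibrium [HA] = 0.0335 − 4.27 × 10^-6 = 3.35 × 10^-2 M
Ka = [H+][A-]/[HA] = (4.27 × 10^-6)² / 3.35 × 10^-2 = 5.4 × 10^-10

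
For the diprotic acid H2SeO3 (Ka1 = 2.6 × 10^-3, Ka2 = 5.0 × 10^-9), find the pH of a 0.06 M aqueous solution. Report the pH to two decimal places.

pH = 1.95

Ka1 ≫ Ka2, so treat the first dissociation as the only significant source of H+.
Ka1 = x²/(0.06 − x) = 2.6 × 10^-3
Solving the quadratic: x = (−Ka1 + √(Ka1² + 4·Ka1·C₀))/2 = 1.13 × 10^-2 M
pH = −log(1.13 × 10^-2) = 1.95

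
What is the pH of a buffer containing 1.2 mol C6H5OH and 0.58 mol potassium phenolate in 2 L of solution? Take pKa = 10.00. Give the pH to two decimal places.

Henderson–Hasselbalch: pH = pKa + log([C6H5O-]/[C6H5OH]) = 10.00 + log(0.58/1.2)
pH = 10.00 + (-0.316) = 9.68

pH = 9.68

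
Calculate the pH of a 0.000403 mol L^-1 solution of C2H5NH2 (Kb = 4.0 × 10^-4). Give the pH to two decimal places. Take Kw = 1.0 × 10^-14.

C2H5NH2 + H2O ⇌ C2H5NH3+ + OH-
Let x = [OH-] at equilibrium. Kb = x²/(0.000403 − x).
The 5% rule fails; solving x² + Kb·x − Kb·C₀ = 0 exactly:
x = [−0.0004 + √(0.0004² + 6.45e-07)]/2 = 2.49 × 10^-4 M
pOH = −log(2.49 × 10^-4) = 3.60; pH = 14.00 − 3.60 = 10.40

pH = 10.40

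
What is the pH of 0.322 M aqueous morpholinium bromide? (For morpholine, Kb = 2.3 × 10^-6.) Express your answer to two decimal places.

pH = 4.43

C4H8ONH2+ is the conjugate acid of the weak base C4H8ONH.
Ka = Kw/Kb = 1.0×10^-14 / 2.3 × 10^-6 = 4.35 × 10^-9
Ka = [H+]²/(0.322 − [H+]) = 4.35 × 10^-9
Since Ka ≪ C₀, [H+] ≈ √(Ka·C₀) = 3.74 × 10^-5 M.
pH = −log(3.74 × 10^-5) = 4.43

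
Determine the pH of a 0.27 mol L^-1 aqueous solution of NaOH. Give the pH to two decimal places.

pH = 13.43

NaOH is a strong base; [OH-] = 0.27 M.
pOH = -log(0.27) = 0.57
pH = 14.00 - 0.57 = 13.43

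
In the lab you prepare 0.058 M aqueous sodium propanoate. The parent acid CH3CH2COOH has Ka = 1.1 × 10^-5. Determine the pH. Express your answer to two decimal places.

CH3CH2COO- is the conjugate base of the weak acid CH3CH2COOH.
Kb = Kw/Ka = 1.0×10^-14 / 1.1 × 10^-5 = 9.09 × 10^-10
From the ICE table, Kb = [OH-]²/(0.058 − [OH-]) = 9.09 × 10^-10.
Assume [OH-] ≪ 0.058: [OH-] ≈ √(9.09 × 10^-10 × 0.058) = 7.26 × 10^-6 M
pOH = 5.14, so pH = 14.00 − pOH = 8.86

pH = 8.86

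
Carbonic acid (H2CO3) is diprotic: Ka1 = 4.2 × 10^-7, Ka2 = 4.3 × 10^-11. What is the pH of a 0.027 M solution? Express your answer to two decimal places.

pH = 3.97

Ka1 ≫ Ka2, so treat the first dissociation as the only significant source of H+.
Ka1 = x²/(0.027 − x) = 4.2 × 10^-7
x ≈ √(4.2 × 10^-7 × 0.027) = 1.06 × 10^-4 M
pH = −log(1.06 × 10^-4) = 3.97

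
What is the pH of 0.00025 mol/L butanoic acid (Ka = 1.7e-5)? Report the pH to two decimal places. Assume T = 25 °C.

pH = 4.24

CH3(CH2)2COOH ⇌ CH3(CH2)2COO- + H+
Ka = x²/(0.00025 − x) = 1.7 × 10^-5
x is not negligible relative to C₀; solve x² + 1.7e-05·x − 4.25e-09 = 0.
x = [−1.7e-05 + √(1.7e-05² + 1.7e-08)]/2 = 5.72 × 10^-5 M
pH = −log[H+] = −log(5.72 × 10^-5) = 4.24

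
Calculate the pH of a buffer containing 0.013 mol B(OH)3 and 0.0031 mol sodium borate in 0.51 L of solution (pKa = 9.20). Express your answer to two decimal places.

pH = pKa + log([A⁻]/[HA]) = 9.20 + log(0.0031/0.013)
pH = 9.20 + (-0.623) = 8.58

pH = 8.58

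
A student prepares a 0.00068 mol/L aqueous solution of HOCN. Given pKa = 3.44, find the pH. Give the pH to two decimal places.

pH = 3.46

HOCN ⇌ OCN- + H+
Ka = 10^(−3.44) = 3.63 × 10^-4
Let x = [H+] at equilibrium. Ka = x²/(0.00068 − x).
x is not negligible relative to C₀; solve x² + 0.000363·x − 2.47e-07 = 0.
x = [−0.000363 + √(0.000363² + 9.87e-07)]/2 = 3.47 × 10^-4 M
pH = −log(3.47 × 10^-4) = 3.46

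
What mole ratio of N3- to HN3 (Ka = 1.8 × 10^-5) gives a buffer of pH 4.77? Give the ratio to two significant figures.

ratio = 1.1

pKa = -log(1.8 × 10^-5) = 4.745
pH = pKa + log(r) ⇒ log(r) = 4.77 − 4.745 = +0.025
r = [N3-]/[HN3] = 10^(+0.025) = 1.06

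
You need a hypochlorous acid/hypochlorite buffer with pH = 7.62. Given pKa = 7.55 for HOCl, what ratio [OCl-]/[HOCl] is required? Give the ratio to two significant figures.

pH = pKa + log(r) ⇒ log(r) = 7.62 − 7.55 = +0.07
r = [OCl-]/[HOCl] = 10^(+0.07) = 1.17

ratio = 1.2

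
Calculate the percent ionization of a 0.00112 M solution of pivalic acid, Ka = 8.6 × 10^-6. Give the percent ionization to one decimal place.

(CH3)3CCOOH ⇌ (CH3)3CCOO- + H+; let x = [H+] at equilibrium.
Ka = x²/(C₀ − x); solving the quadratic gives x = 9.39 × 10^-5 M.
% ionization = x/C₀ × 100% = 9.39 × 10^-5/0.00112 × 100% = 8.4%

8.4%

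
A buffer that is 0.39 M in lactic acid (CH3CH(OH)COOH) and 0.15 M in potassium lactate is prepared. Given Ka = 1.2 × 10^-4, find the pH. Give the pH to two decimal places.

pKa = −log(1.2 × 10^-4) = 3.921
pH = pKa + log([A⁻]/[HA]) = 3.921 + log(0.15/0.39)
pH = 3.921 + (-0.415) = 3.51

pH = 3.51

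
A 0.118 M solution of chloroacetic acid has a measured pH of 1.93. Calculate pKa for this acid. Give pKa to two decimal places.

[H+] = 10^(-1.93) = 1.17 × 10^-2 M
At equilibrium [HA] = 0.118 − 1.17 × 10^-2 = 1.06 × 10^-1 M
Ka = [H+][A-]/[HA] = (1.17 × 10^-2)² / 1.06 × 10^-1 = 1.29 × 10^-3
pKa = -log(1.29 × 10^-3) = 2.89

pKa = 2.89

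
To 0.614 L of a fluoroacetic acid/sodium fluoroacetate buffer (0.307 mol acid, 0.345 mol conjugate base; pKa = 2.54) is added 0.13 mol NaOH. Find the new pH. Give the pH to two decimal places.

OH- converts FCH2COOH to FCH2COO-: FCH2COOH → 0.177 mol, FCH2COO- → 0.475 mol.
pH = pKa + log(n_FCH2COO-/n_FCH2COOH) = 2.54 + log(0.475/0.177) = 2.54 + (+0.429)

pH = 2.97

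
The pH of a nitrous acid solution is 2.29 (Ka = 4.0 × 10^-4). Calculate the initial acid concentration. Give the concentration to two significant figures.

C₀ = 7.1 × 10^-2 M

[H+] = 10^(-2.29) = 5.13 × 10^-3 M = x
Ka = x²/(C₀ − x) ⇒ C₀ = x + x²/Ka
C₀ = 5.13 × 10^-3 + (5.13 × 10^-3)²/(4.0 × 10^-4) = 7.09 × 10^-2 M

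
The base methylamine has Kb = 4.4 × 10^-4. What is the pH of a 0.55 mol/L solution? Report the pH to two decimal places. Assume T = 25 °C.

CH3NH2 + H2O ⇌ CH3NH3+ + OH-
Kb = x²/(0.55 − x) = 4.4 × 10^-4
Since Kb ≪ C₀, x ≈ √(Kb·C₀) = 1.56 × 10^-2 M.
pOH = −log(1.56 × 10^-2) = 1.81; pH = 14.00 − 1.81 = 12.19

pH = 12.19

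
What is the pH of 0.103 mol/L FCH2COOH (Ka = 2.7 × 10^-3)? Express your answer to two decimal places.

FCH2COOH ⇌ FCH2COO- + H+
From the ICE table, Ka = x²/(0.103 − x) = 2.7 × 10^-3.
The 5% rule fails; solving x² + Ka·x − Ka·C₀ = 0 exactly:
x = (−Ka + √(Ka² + 4·Ka·C₀))/2 = 1.54 × 10^-2 M
pH = −log[H+] = −log(1.54 × 10^-2) = 1.81

pH = 1.81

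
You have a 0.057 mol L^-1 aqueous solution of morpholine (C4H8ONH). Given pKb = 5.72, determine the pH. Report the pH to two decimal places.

pH = 10.52

C4H8ONH + H2O ⇌ C4H8ONH2+ + OH-
Kb = 10^(−5.72) = 1.91 × 10^-6
From the ICE table, Kb = [OH-]²/(0.057 − [OH-]) = 1.91 × 10^-6.
Since Kb ≪ C₀, [OH-] ≈ √(Kb·C₀) = 3.30 × 10^-4 M.
pOH = 3.48, so pH = 14.00 − pOH = 10.52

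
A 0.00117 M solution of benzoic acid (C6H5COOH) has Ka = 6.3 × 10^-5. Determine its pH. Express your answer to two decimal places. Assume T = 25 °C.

C6H5COOH ⇌ C6H5COO- + H+
From the ICE table, Ka = x²/(0.00117 − x) = 6.3 × 10^-5.
The 5% rule fails; solving x² + Ka·x − Ka·C₀ = 0 exactly:
x = (−Ka + √(Ka² + 4·Ka·C₀))/2 = 2.42 × 10^-4 M
pH = −log[H+] = −log(2.42 × 10^-4) = 3.62

pH = 3.62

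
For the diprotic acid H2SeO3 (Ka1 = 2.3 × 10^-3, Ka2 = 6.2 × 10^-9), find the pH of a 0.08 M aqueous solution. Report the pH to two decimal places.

pH = 1.90

Ka1 ≫ Ka2, so treat the first dissociation as the only significant source of H+.
Ka1 = x²/(0.08 − x) = 2.3 × 10^-3
Solving the quadratic: x = (−Ka1 + √(Ka1² + 4·Ka1·C₀))/2 = 1.25 × 10^-2 M
pH = −log(1.25 × 10^-2) = 1.90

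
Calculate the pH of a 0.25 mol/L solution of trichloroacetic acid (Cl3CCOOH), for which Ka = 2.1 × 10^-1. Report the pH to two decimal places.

Cl3CCOOH ⇌ Cl3CCOO- + H+
From the ICE table, Ka = x²/(0.25 − x) = 2.1 × 10^-1.
The 5% rule fails; solving x² + Ka·x − Ka·C₀ = 0 exactly:
x = [−0.21 + √(0.21² + 0.21)]/2 = 1.47 × 10^-1 M
pH = −log[H+] = −log(1.47 × 10^-1) = 0.83

pH = 0.83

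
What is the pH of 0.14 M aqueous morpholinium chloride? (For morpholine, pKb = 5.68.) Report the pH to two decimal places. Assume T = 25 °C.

pH = 4.59

C4H8ONH2+ is the conjugate acid of the weak base C4H8ONH.
Kb = 10^(−5.68) = 2.09 × 10^-6
Ka = Kw/Kb = 1.0×10^-14 / 2.09 × 10^-6 = 4.78 × 10^-9
Ka = [H+]²/(0.14 − [H+]) = 4.78 × 10^-9
Neglecting [H+] in the denominator: [H+] = √(4.78 × 10^-9 × 0.14) = 2.59 × 10^-5 M
([H+]/C₀ = 0.018% < 5%, so the approximation holds.)
pH = −log(2.59 × 10^-5) = 4.59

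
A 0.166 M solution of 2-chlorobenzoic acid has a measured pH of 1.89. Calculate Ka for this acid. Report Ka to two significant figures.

[H+] = 10^(-1.89) = 1.29 × 10^-2 M
At equilibrium [HA] = 0.166 − 1.29 × 10^-2 = 1.53 × 10^-1 M
Ka = [H+][A-]/[HA] = (1.29 × 10^-2)² / 1.53 × 10^-1 = 1.1 × 10^-3

Ka = 1.1 × 10^-3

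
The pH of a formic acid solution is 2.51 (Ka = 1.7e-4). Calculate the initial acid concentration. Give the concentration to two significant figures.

C₀ = 5.9 × 10^-2 M

[H+] = 10^(-2.51) = 3.09 × 10^-3 M = x
Ka = x²/(C₀ − x) ⇒ C₀ = x + x²/Ka
C₀ = 3.09 × 10^-3 + (3.09 × 10^-3)²/(1.7 × 10^-4) = 5.93 × 10^-2 M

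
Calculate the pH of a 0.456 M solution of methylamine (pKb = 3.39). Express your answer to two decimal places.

CH3NH2 + H2O ⇌ CH3NH3+ + OH-
Kb = 10^(−3.39) = 4.07 × 10^-4
Let x = [OH-] at equilibrium. Kb = x²/(0.456 − x).
Since Kb ≪ C₀, x ≈ √(Kb·C₀) = 1.36 × 10^-2 M.
pOH = −log(1.36 × 10^-2) = 1.87; pH = 14.00 − 1.87 = 12.13

pH = 12.13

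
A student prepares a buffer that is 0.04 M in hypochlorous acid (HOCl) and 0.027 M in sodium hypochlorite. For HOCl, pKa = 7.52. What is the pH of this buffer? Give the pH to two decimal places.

pH = 7.35

pH = pKa + log([A⁻]/[HA]) = 7.52 + log(0.027/0.04)
pH = 7.52 + (-0.171) = 7.35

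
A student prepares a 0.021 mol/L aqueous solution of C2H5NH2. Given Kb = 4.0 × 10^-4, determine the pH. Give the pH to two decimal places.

C2H5NH2 + H2O ⇌ C2H5NH3+ + OH-
Kb = [OH-]²/(0.021 − [OH-]) = 4.0 × 10^-4
Here C₀/Kb ≈ 52.5, so the small-[OH-] approximation fails. Use the quadratic:
[OH-] = (−Kb + √(Kb² + 4·Kb·C₀))/2 = 2.71 × 10^-3 M
pOH = −log(2.71 × 10^-3) = 2.57; pH = 14.00 − 2.57 = 11.43

pH = 11.43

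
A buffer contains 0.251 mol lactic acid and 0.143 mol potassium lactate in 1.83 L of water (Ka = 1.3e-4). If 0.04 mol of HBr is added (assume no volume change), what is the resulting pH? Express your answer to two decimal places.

After neutralization: n(CH3CH(OH)COOH) = 0.291 mol, n(CH3CH(OH)COO-) = 0.103 mol.
pKa = −log(1.3 × 10^-4) = 3.886
pH = pKa + log(n_CH3CH(OH)COO-/n_CH3CH(OH)COOH) = 3.886 + log(0.103/0.291) = 3.886 + (-0.451)

pH = 3.44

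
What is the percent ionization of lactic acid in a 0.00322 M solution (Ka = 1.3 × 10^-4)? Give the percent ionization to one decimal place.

18.2%

CH3CH(OH)COOH ⇌ CH3CH(OH)COO- + H+; let x = [H+] at equilibrium.
Solve x² + 0.00013x − 4.19e-07 = 0 → x = 5.85 × 10^-4 M
% ionization = x/C₀ × 100% = 5.85 × 10^-4/0.00322 × 100% = 18.2%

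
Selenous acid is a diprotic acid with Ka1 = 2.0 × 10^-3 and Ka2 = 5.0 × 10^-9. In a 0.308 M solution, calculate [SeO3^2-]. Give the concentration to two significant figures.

5.0 × 10^-9 M

First ionization gives [H+] ≈ [HSeO3-] = 2.38 × 10^-2 M.
Second step: Ka2 = [H+][SeO3^2-]/[HSeO3-] ≈ [SeO3^2-] (since [H+] ≈ [HSeO3-]).
So [SeO3^2-] ≈ Ka2.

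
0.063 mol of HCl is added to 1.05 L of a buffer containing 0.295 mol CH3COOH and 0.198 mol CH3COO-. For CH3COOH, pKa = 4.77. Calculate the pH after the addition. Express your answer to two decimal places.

Added H+ converts CH3COO- to CH3COOH: CH3COOH → 0.358 mol, CH3COO- → 0.135 mol.
pH = pKa + log(n_CH3COO-/n_CH3COOH) = 4.77 + log(0.135/0.358) = 4.77 + (-0.424)

pH = 4.35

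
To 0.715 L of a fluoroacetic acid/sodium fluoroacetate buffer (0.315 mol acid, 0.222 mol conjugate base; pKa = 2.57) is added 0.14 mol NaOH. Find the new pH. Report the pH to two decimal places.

After neutralization: n(FCH2COOH) = 0.175 mol, n(FCH2COO-) = 0.362 mol.
pH = pKa + log([A⁻]/[HA]) = 2.57 + log(0.362/0.175) = 2.57 +0.316

pH = 2.89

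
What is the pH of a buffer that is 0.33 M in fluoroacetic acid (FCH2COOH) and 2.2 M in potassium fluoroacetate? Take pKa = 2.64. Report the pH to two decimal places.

pH = 3.46

Using pH = pKa + log([base]/[acid]) with [base]/[acid] = 2.2/0.33:
pH = 2.64 + (+0.824) = 3.46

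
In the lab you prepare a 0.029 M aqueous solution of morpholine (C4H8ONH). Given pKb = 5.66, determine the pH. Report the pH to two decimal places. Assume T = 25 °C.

C4H8ONH + H2O ⇌ C4H8ONH2+ + OH-
Kb = 10^(−5.66) = 2.19 × 10^-6
Kb = x²/(0.029 − x) = 2.19 × 10^-6
Assume x ≪ 0.029: x ≈ √(2.19 × 10^-6 × 0.029) = 2.52 × 10^-4 M
Check: 0.87% ionized — well under 5%, approximation valid.
pOH = 3.60, so pH = 14.00 − pOH = 10.40

pH = 10.40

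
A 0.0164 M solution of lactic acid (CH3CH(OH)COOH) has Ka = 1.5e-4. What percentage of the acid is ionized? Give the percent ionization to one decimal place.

9.1%

CH3CH(OH)COOH ⇌ CH3CH(OH)COO- + H+; let x = [H+] at equilibrium.
Ka = x²/(C₀ − x); solving the quadratic gives x = 1.50 × 10^-3 M.
Fraction ionized = 1.50 × 10^-3 / 0.0164 = 0.0915 → 9.1%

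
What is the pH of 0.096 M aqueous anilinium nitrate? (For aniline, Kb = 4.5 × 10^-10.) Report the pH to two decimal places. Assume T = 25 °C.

C6H5NH3+ is the conjugate acid of the weak base C6H5NH2.
Ka = Kw/Kb = 1.0×10^-14 / 4.5 × 10^-10 = 2.22 × 10^-5
Ka = x²/(0.096 − x) = 2.22 × 10^-5
Since Ka ≪ C₀, x ≈ √(Ka·C₀) = 1.46 × 10^-3 M.
Check: 1.5% ionized — well under 5%, approximation valid.
pH = −log(1.46 × 10^-3) = 2.84

pH = 2.84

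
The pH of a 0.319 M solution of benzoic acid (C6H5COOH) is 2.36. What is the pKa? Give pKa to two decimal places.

pKa = 4.22

[H+] = 10^(-2.36) = 4.37 × 10^-3 M
At equilibrium [HA] = 0.319 − 4.37 × 10^-3 = 3.15 × 10^-1 M
Ka = [H+][A-]/[HA] = (4.37 × 10^-3)² / 3.15 × 10^-1 = 6.06 × 10^-5
pKa = -log(6.06 × 10^-5) = 4.22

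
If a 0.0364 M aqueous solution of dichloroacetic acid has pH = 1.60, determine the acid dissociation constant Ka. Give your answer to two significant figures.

Ka = 5.6 × 10^-2

[H+] = 10^(-1.60) = 2.51 × 10^-2 M
At equilibrium [HA] = 0.0364 − 2.51 × 10^-2 = 1.13 × 10^-2 M
Ka = [H+][A-]/[HA] = (2.51 × 10^-2)² / 1.13 × 10^-2 = 5.6 × 10^-2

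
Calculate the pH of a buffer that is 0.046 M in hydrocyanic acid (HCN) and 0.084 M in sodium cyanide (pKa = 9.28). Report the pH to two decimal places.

pH = 9.54

Henderson–Hasselbalch: pH = pKa + log([CN-]/[HCN]) = 9.28 + log(0.084/0.046)
pH = 9.28 + (+0.262) = 9.54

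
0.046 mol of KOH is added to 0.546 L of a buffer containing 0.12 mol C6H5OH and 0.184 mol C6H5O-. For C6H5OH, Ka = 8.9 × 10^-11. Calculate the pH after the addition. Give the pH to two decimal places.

OH- converts C6H5OH to C6H5O-: C6H5OH → 0.074 mol, C6H5O- → 0.23 mol.
pKa = −log(8.9 × 10^-11) = 10.051
pH = pKa + log([A⁻]/[HA]) = 10.051 + log(0.23/0.074) = 10.051 +0.492

pH = 10.54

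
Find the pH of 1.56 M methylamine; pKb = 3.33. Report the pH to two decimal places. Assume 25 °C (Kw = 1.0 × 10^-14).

CH3NH2 + H2O ⇌ CH3NH3+ + OH-
Kb = 10^(−3.33) = 4.68 × 10^-4
From the ICE table, Kb = [OH-]²/(1.56 − [OH-]) = 4.68 × 10^-4.
Assume [OH-] ≪ 1.56: [OH-] ≈ √(4.68 × 10^-4 × 1.56) = 2.70 × 10^-2 M
pOH = 1.57, so pH = 14.00 − pOH = 12.43

pH = 12.43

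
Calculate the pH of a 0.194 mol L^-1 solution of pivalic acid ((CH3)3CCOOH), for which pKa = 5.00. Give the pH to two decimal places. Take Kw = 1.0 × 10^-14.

(CH3)3CCOOH ⇌ (CH3)3CCOO- + H+
Ka = 10^(−5.00) = 1.00 × 10^-5
Ka = [H+]²/(0.194 − [H+]) = 1.00 × 10^-5
Assume [H+] ≪ 0.194: [H+] ≈ √(1.00 × 10^-5 × 0.194) = 1.39 × 10^-3 M
pH = −log(1.39 × 10^-3) = 2.86

pH = 2.86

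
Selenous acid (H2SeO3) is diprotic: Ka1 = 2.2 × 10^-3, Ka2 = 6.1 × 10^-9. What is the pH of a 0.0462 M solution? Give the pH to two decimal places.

Since Ka1 ≫ Ka2, the first ionization dominates [H+].
Ka1 = x²/(0.0462 − x) = 2.2 × 10^-3
Solving the quadratic: x = (−Ka1 + √(Ka1² + 4·Ka1·C₀))/2 = 9.04 × 10^-3 M
pH = −log(9.04 × 10^-3) = 2.04

pH = 2.04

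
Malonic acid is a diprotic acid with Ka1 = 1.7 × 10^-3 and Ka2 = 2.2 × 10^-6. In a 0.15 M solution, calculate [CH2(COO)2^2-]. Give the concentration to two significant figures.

First ionization gives [H+] ≈ [CH2(COOH)COO-] = 1.51 × 10^-2 M.
Second step: Ka2 = [H+][CH2(COO)2^2-]/[CH2(COOH)COO-] ≈ [CH2(COO)2^2-] (since [H+] ≈ [CH2(COOH)COO-]).
So [CH2(COO)2^2-] ≈ Ka2.

2.2 × 10^-6 M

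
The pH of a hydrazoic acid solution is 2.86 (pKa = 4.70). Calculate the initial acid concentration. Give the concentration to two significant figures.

C₀ = 9.7 × 10^-2 M

[H+] = 10^(-2.86) = 1.38 × 10^-3 M = x
Ka = 10^(−4.70) = 2.00 × 10^-5
Ka = x²/(C₀ − x) ⇒ C₀ = x + x²/Ka
C₀ = 1.38 × 10^-3 + (1.38 × 10^-3)²/(2.00 × 10^-5) = 9.66 × 10^-2 M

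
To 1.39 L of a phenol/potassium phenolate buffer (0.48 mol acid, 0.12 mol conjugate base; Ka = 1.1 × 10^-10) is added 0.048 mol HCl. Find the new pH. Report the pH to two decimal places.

After neutralization: n(C6H5OH) = 0.528 mol, n(C6H5O-) = 0.072 mol.
pKa = −log(1.1 × 10^-10) = 9.959
pH = pKa + log([A⁻]/[HA]) = 9.959 + log(0.072/0.528) = 9.959 -0.865

pH = 9.09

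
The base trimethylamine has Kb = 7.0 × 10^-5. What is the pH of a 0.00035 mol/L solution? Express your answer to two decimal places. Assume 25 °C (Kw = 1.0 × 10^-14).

pH = 10.10

(CH3)3N + H2O ⇌ (CH3)3NH+ + OH-
Let x = [OH-] at equilibrium. Kb = x²/(0.00035 − x).
The 5% rule fails; solving x² + Kb·x − Kb·C₀ = 0 exactly:
x = [−7e-05 + √(7e-05² + 9.8e-08)]/2 = 1.25 × 10^-4 M
pOH = −log(1.25 × 10^-4) = 3.90; pH = 14.00 − 3.90 = 10.10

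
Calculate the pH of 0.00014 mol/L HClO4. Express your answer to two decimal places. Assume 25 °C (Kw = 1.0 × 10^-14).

HClO4 is a strong acid and dissociates completely, so [H+] = 0.00014 M.
pH = -log(0.00014) = 3.85

pH = 3.85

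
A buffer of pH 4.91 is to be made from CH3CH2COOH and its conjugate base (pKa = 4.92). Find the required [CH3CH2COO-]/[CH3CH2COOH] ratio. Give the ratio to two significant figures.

pH = pKa + log(r) ⇒ log(r) = 4.91 − 4.92 = -0.01
r = [CH3CH2COO-]/[CH3CH2COOH] = 10^(-0.01) = 0.977

ratio = 0.98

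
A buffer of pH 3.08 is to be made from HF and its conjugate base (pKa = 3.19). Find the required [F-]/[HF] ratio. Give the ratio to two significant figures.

pH = pKa + log(r) ⇒ log(r) = 3.08 − 3.19 = -0.11
r = [F-]/[HF] = 10^(-0.11) = 0.776

ratio = 0.78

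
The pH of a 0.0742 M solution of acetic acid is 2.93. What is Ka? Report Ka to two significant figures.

[H+] = 10^(-2.93) = 1.17 × 10^-3 M
At equilibrium [HA] = 0.0742 − 1.17 × 10^-3 = 7.30 × 10^-2 M
Ka = [H+][A-]/[HA] = (1.17 × 10^-3)² / 7.30 × 10^-2 = 1.9 × 10^-5

Ka = 1.9 × 10^-5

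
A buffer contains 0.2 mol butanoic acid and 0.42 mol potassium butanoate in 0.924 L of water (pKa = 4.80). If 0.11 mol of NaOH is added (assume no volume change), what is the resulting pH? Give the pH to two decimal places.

pH = 5.57

OH- converts CH3(CH2)2COOH to CH3(CH2)2COO-: CH3(CH2)2COOH → 0.09 mol, CH3(CH2)2COO- → 0.53 mol.
pH = pKa + log([A⁻]/[HA]) = 4.80 + log(0.53/0.09) = 4.80 +0.770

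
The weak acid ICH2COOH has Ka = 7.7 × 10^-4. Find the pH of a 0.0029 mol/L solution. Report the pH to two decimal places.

ICH2COOH ⇌ ICH2COO- + H+
From the ICE table, Ka = [H+]²/(0.0029 − [H+]) = 7.7 × 10^-4.
The 5% rule fails; solving [H+]² + Ka·[H+] − Ka·C₀ = 0 exactly:
[H+] = [−0.00077 + √(0.00077² + 8.93e-06)]/2 = 1.16 × 10^-3 M
pH = −log(1.16 × 10^-3) = 2.94

pH = 2.94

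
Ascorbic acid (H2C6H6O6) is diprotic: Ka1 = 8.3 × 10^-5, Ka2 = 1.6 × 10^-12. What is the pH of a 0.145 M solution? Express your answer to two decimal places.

Ka1 ≫ Ka2, so treat the first dissociation as the only significant source of H+.
Ka1 = x²/(0.145 − x) = 8.3 × 10^-5
x ≈ √(8.3 × 10^-5 × 0.145) = 3.47 × 10^-3 M
pH = −log(3.47 × 10^-3) = 2.46

pH = 2.46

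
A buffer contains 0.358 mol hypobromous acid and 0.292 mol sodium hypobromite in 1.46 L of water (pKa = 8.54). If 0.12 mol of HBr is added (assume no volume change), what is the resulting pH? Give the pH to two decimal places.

pH = 8.10

Added H+ converts OBr- to HOBr: HOBr → 0.478 mol, OBr- → 0.172 mol.
Henderson–Hasselbalch with mole ratio 0.172/0.478: pH = 8.54 + (-0.444)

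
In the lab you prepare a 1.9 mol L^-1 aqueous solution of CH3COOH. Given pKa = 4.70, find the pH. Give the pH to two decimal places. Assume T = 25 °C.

pH = 2.21

CH3COOH ⇌ CH3COO- + H+
Ka = 10^(−4.70) = 2.00 × 10^-5
From the ICE table, Ka = x²/(1.9 − x) = 2.00 × 10^-5.
Since Ka ≪ C₀, x ≈ √(Ka·C₀) = 6.16 × 10^-3 M.
pH = −log(6.16 × 10^-3) = 2.21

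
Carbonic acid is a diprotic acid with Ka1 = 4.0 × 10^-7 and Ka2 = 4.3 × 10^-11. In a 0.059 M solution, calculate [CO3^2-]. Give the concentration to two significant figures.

4.3 × 10^-11 M

First ionization gives [H+] ≈ [HCO3-] = 1.54 × 10^-4 M.
Second step: Ka2 = [H+][CO3^2-]/[HCO3-] ≈ [CO3^2-] (since [H+] ≈ [HCO3-]).
So [CO3^2-] ≈ Ka2.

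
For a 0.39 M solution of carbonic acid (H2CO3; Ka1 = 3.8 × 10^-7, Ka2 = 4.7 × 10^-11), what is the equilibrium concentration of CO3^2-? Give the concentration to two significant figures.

4.7 × 10^-11 M

First ionization gives [H+] ≈ [HCO3-] = 3.85 × 10^-4 M.
Second step: Ka2 = [H+][CO3^2-]/[HCO3-] ≈ [CO3^2-] (since [H+] ≈ [HCO3-]).
So [CO3^2-] ≈ Ka2.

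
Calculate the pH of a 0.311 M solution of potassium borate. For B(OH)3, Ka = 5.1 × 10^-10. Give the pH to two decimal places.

pH = 11.39

B(OH)4- is the conjugate base of the weak acid B(OH)3.
Kb = Kw/Ka = 1.0×10^-14 / 5.1 × 10^-10 = 1.96 × 10^-5
From the ICE table, Kb = [OH-]²/(0.311 − [OH-]) = 1.96 × 10^-5.
Since Kb ≪ C₀, [OH-] ≈ √(Kb·C₀) = 2.47 × 10^-3 M.
pOH = 2.61, so pH = 14.00 − pOH = 11.39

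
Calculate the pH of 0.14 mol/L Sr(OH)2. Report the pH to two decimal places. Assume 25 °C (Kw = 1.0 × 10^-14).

Sr(OH)2 is a strong base (each formula unit releases 2 OH-); [OH-] = 0.28 M.
pOH = -log(0.28) = 0.55
pH = 14.00 - 0.55 = 13.45

pH = 13.45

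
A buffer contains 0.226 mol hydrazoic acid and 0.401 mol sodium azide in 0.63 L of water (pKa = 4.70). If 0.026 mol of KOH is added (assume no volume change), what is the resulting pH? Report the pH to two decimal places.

After neutralization: n(HN3) = 0.2 mol, n(N3-) = 0.427 mol.
pH = pKa + log([A⁻]/[HA]) = 4.70 + log(0.427/0.2) = 4.70 +0.329

pH = 5.03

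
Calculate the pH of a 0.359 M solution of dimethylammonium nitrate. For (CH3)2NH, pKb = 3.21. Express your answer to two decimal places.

pH = 5.62

(CH3)2NH2+ is the conjugate acid of the weak base (CH3)2NH.
Kb = 10^(−3.21) = 6.17 × 10^-4
Ka = Kw/Kb = 1.0×10^-14 / 6.17 × 10^-4 = 1.62 × 10^-11
From the ICE table, Ka = x²/(0.359 − x) = 1.62 × 10^-11.
Neglecting x in the denominator: x = √(1.62 × 10^-11 × 0.359) = 2.41 × 10^-6 M
(x/C₀ = 0.00067% < 5%, so the approximation holds.)
pH = −log(2.41 × 10^-6) = 5.62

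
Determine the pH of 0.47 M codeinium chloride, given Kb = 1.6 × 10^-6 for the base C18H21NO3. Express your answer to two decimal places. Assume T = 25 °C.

C18H22NO3+ is the conjugate acid of the weak base C18H21NO3.
Ka = Kw/Kb = 1.0×10^-14 / 1.6 × 10^-6 = 6.25 × 10^-9
Let x = [H+] at equilibrium. Ka = x²/(0.47 − x).
Since Ka ≪ C₀, x ≈ √(Ka·C₀) = 5.42 × 10^-5 M.
Check: 0.012% ionized — well under 5%, approximation valid.
pH = −log[H+] = −log(5.42 × 10^-5) = 4.27

pH = 4.27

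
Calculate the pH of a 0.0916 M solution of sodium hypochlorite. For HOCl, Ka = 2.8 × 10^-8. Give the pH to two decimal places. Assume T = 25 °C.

OCl- is the conjugate base of the weak acid HOCl.
Kb = Kw/Ka = 1.0×10^-14 / 2.8 × 10^-8 = 3.57 × 10^-7
From the ICE table, Kb = [OH-]²/(0.0916 − [OH-]) = 3.57 × 10^-7.
Neglecting [OH-] in the denominator: [OH-] = √(3.57 × 10^-7 × 0.0916) = 1.81 × 10^-4 M
pOH = −log(1.81 × 10^-4) = 3.74; pH = 14.00 − 3.74 = 10.26

pH = 10.26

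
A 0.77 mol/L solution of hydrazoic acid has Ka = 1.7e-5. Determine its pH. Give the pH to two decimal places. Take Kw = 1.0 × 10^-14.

pH = 2.44

HN3 ⇌ N3- + H+
Ka = [H+]²/(0.77 − [H+]) = 1.7 × 10^-5
Since Ka ≪ C₀, [H+] ≈ √(Ka·C₀) = 3.62 × 10^-3 M.
pH = −log(3.62 × 10^-3) = 2.44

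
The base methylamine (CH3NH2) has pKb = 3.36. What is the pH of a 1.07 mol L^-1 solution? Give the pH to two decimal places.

CH3NH2 + H2O ⇌ CH3NH3+ + OH-
Kb = 10^(−3.36) = 4.37 × 10^-4
From the ICE table, Kb = [OH-]²/(1.07 − [OH-]) = 4.37 × 10^-4.
Since Kb ≪ C₀, [OH-] ≈ √(Kb·C₀) = 2.16 × 10^-2 M.
([OH-]/C₀ = 2% < 5%, so the approximation holds.)
pOH = −log(2.16 × 10^-2) = 1.67; pH = 14.00 − 1.67 = 12.33

pH = 12.33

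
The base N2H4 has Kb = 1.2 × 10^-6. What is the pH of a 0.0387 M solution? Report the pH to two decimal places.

N2H4 + H2O ⇌ N2H5+ + OH-
From the ICE table, Kb = [OH-]²/(0.0387 − [OH-]) = 1.2 × 10^-6.
Assume [OH-] ≪ 0.0387: [OH-] ≈ √(1.2 × 10^-6 × 0.0387) = 2.15 × 10^-4 M
Check: 0.56% ionized — well under 5%, approximation valid.
pOH = 3.67, so pH = 14.00 − pOH = 10.33

pH = 10.33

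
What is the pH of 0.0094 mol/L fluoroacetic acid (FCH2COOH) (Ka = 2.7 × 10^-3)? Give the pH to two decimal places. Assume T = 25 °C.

pH = 2.41

FCH2COOH ⇌ FCH2COO- + H+
Let x = [H+] at equilibrium. Ka = x²/(0.0094 − x).
Here C₀/Ka ≈ 3.48, so the small-x approximation fails. Use the quadratic:
x = [−0.0027 + √(0.0027² + 0.000102)]/2 = 3.87 × 10^-3 M
pH = −log[H+] = −log(3.87 × 10^-3) = 2.41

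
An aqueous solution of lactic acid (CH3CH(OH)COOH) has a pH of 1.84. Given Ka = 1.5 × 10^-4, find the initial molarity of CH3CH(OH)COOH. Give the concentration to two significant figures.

C₀ = 1.4 M

[H+] = 10^(-1.84) = 1.45 × 10^-2 M = x
Ka = x²/(C₀ − x) ⇒ C₀ = x + x²/Ka
C₀ = 1.45 × 10^-2 + (1.45 × 10^-2)²/(1.5 × 10^-4) = 1.42 M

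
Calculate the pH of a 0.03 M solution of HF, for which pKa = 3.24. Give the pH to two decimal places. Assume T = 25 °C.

pH = 2.41

HF ⇌ F- + H+
Ka = 10^(−3.24) = 5.75 × 10^-4
Let x = [H+] at equilibrium. Ka = x²/(0.03 − x).
Here C₀/Ka ≈ 52.2, so the small-x approximation fails. Use the quadratic:
x = [−0.000575 + √(0.000575² + 6.9e-05)]/2 = 3.88 × 10^-3 M
pH = −log(3.88 × 10^-3) = 2.41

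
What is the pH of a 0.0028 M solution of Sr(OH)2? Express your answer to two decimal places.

Sr(OH)2 is a strong base (each formula unit releases 2 OH-); [OH-] = 0.0056 M.
pOH = -log(0.0056) = 2.25
pH = 14.00 - 2.25 = 11.75

pH = 11.75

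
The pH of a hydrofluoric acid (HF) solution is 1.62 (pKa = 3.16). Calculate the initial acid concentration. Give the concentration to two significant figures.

C₀ = 8.6 × 10^-1 M

[H+] = 10^(-1.62) = 2.40 × 10^-2 M = x
Ka = 10^(−3.16) = 6.92 × 10^-4
Ka = x²/(C₀ − x) ⇒ C₀ = x + x²/Ka
C₀ = 2.40 × 10^-2 + (2.40 × 10^-2)²/(6.92 × 10^-4) = 8.56 × 10^-1 M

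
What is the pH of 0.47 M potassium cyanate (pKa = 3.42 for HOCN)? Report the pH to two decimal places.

OCN- is the conjugate base of the weak acid HOCN.
Ka = 10^(−3.42) = 3.80 × 10^-4
Kb = Kw/Ka = 1.0×10^-14 / 3.80 × 10^-4 = 2.63 × 10^-11
From the ICE table, Kb = x²/(0.47 − x) = 2.63 × 10^-11.
Since Kb ≪ C₀, x ≈ √(Kb·C₀) = 3.52 × 10^-6 M.
pOH = −log(3.52 × 10^-6) = 5.45; pH = 14.00 − 5.45 = 8.55

pH = 8.55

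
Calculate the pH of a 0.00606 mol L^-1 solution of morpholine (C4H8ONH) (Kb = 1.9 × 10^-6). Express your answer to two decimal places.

pH = 10.03

C4H8ONH + H2O ⇌ C4H8ONH2+ + OH-
From the ICE table, Kb = x²/(0.00606 − x) = 1.9 × 10^-6.
Neglecting x in the denominator: x = √(1.9 × 10^-6 × 0.00606) = 1.07 × 10^-4 M
(x/C₀ = 1.8% < 5%, so the approximation holds.)
pOH = 3.97, so pH = 14.00 − pOH = 10.03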